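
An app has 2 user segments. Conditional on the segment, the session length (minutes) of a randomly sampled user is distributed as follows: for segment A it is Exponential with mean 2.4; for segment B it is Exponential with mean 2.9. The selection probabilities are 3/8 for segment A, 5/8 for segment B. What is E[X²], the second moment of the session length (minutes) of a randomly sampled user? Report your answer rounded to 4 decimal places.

14.8325

For each component E[X²] = Var + (mean)², giving A: 11.52; B: 16.82.
Overall E[X²] = 0.375·11.52 + 0.625·16.82 = 14.8325.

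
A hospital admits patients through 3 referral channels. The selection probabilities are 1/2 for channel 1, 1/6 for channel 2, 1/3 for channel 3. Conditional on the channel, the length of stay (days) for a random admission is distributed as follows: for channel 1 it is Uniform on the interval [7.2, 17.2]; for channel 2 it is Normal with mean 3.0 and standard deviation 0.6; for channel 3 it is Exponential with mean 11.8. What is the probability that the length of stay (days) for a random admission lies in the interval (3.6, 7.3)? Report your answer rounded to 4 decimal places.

Conditional on each channel, P(3.6 < X < 7.3): 1: 0.01; 2: 0.158655; 3: 0.198387.
By total probability, P(3.6 < X < 7.3) = 0.5·0.01 + 0.166667·0.158655 + 0.333333·0.198387 = 0.0975714.

0.0976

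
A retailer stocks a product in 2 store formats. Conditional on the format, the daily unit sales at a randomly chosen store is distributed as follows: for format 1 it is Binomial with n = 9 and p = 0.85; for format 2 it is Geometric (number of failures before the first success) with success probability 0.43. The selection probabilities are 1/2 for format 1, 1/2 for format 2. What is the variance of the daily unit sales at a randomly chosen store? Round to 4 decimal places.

Per component, 1: μ=7.65, E[X²]=59.67; 2: μ=1.32558, E[X²]=4.83991.
E[X] = 0.5·7.65 + 0.5·1.32558 = 4.48779.
E[X²] = 0.5·59.67 + 0.5·4.83991 = 32.255.
Var(X) = E[X²] − (E[X])² = 32.255 − 20.1403 = 12.1147.

12.1147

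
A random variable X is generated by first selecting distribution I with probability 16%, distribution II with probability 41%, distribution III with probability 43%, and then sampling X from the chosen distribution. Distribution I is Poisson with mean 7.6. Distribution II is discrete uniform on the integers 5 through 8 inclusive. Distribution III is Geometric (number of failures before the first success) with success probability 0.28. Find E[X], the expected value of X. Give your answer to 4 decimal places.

Component means — I: 7.6; II: 6.5; III: 2.57143.
E[X] = 0.16·7.6 + 0.41·6.5 + 0.43·2.57143 = 4.98671.

4.9867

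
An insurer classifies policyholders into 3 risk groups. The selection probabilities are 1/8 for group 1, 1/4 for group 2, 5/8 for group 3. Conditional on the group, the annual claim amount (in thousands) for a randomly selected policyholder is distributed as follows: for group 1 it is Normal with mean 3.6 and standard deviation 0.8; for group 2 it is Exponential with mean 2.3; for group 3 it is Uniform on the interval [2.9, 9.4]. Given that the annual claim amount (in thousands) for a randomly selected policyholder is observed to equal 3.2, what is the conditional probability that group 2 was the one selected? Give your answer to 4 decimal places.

0.1517

Likelihoods f(3.2 | ·): 1: 0.440082; 2: 0.108152; 3: 0.153846.
Posterior ∝ prior × likelihood. Numerator for 2: 0.25·0.108152 = 0.0270381.
Normalizing constant: 0.125·0.440082 + 0.25·0.108152 + 0.625·0.153846 = 0.178202.
P(2 | observation) = 0.0270381 / 0.178202 = 0.151727.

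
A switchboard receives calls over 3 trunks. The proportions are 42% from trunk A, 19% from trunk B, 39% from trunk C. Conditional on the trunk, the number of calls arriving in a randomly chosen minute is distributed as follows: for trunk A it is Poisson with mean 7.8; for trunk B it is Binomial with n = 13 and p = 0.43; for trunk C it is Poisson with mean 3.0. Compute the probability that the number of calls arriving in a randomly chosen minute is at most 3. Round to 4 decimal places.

Conditional on each trunk, P(X ≤ 3): A: 0.0484766; B: 0.11933; C: 0.647232.
By total probability, P(X ≤ 3) = 0.42·0.0484766 + 0.19·0.11933 + 0.39·0.647232 = 0.295453.

0.2955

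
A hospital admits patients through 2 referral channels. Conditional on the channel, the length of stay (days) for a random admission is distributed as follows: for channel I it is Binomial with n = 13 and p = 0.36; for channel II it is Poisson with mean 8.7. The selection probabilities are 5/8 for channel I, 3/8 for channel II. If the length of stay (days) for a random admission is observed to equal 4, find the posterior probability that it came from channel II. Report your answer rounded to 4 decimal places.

Likelihoods P(X=4 | ·): I: 0.216339; II: 0.0397653.
Posterior ∝ prior × likelihood. Numerator for II: 0.375·0.0397653 = 0.014912.
Normalizing constant: 0.625·0.216339 + 0.375·0.0397653 = 0.150124.
P(II | observation) = 0.014912 / 0.150124 = 0.0993309.

0.0993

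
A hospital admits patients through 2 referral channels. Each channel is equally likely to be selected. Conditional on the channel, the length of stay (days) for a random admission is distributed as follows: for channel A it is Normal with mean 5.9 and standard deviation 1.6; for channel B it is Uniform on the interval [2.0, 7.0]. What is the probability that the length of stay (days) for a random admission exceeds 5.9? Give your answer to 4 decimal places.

Conditional on each channel, P(X > 5.9): A: 0.5; B: 0.22.
By total probability, P(X > 5.9) = 0.5·0.5 + 0.5·0.22 = 0.36.

0.3600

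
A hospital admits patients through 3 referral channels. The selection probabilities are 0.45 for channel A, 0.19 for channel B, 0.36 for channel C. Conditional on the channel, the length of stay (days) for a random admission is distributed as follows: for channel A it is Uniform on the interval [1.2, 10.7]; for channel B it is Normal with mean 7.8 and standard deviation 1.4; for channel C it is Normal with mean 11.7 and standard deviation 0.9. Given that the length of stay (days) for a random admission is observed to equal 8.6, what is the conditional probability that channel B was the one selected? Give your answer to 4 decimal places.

0.4904

Likelihoods f(8.6 | ·): A: 0.105263; B: 0.242034; C: 0.00117595.
Posterior ∝ prior × likelihood. Numerator for B: 0.19·0.242034 = 0.0459865.
Normalizing constant: 0.45·0.105263 + 0.19·0.242034 + 0.36·0.00117595 = 0.0937783.
P(B | observation) = 0.0459865 / 0.0937783 = 0.490375.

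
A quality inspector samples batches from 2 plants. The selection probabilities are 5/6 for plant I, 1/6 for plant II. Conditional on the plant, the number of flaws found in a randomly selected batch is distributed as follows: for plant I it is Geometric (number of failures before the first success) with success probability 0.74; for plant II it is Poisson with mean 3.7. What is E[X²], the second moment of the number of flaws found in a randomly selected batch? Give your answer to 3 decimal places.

For each component E[X²] = Var + (mean)², giving I: 0.598247; II: 17.39.
Overall E[X²] = 0.833333·0.598247 + 0.166667·17.39 = 3.39687.

3.397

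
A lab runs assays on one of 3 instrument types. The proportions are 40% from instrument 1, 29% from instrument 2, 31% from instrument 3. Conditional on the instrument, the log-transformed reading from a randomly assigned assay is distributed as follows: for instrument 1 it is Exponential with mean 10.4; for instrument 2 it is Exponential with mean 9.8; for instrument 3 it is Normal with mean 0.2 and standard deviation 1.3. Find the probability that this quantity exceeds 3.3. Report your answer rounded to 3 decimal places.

0.501

Conditional on each instrument, P(X > 3.3): 1: 0.728107; 2: 0.714098; 3: 0.00854849.
By total probability, P(X > 3.3) = 0.4·0.728107 + 0.29·0.714098 + 0.31·0.00854849 = 0.500981.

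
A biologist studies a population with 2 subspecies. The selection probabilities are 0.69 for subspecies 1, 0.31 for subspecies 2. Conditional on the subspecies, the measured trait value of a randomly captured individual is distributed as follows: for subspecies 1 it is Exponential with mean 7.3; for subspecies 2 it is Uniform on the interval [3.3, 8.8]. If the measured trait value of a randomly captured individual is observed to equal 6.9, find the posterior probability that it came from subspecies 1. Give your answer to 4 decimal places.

Likelihoods f(6.9 | ·): 1: 0.0532328; 2: 0.181818.
Posterior ∝ prior × likelihood. Numerator for 1: 0.69·0.0532328 = 0.0367307.
Normalizing constant: 0.69·0.0532328 + 0.31·0.181818 = 0.0930943.
P(1 | observation) = 0.0367307 / 0.0930943 = 0.394553.

0.3946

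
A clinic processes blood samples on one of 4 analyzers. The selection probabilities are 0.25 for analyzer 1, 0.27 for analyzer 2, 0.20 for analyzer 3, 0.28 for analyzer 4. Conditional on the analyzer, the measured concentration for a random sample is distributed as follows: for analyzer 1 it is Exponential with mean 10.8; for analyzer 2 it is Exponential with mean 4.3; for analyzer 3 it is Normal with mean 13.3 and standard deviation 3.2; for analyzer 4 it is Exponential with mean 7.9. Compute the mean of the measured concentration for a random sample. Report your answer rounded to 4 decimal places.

8.7330

Component means — 1: 10.8; 2: 4.3; 3: 13.3; 4: 7.9.
E[X] = 0.25·10.8 + 0.27·4.3 + 0.2·13.3 + 0.28·7.9 = 8.733.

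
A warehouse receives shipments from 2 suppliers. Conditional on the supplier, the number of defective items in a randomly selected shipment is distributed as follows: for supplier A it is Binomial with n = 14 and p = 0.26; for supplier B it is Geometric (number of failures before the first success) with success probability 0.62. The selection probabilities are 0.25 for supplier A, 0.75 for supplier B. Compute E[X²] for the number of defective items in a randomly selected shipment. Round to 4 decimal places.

For each component E[X²] = Var + (mean)², giving A: 15.9432; B: 1.3642.
Overall E[X²] = 0.25·15.9432 + 0.75·1.3642 = 5.00895.

5.0090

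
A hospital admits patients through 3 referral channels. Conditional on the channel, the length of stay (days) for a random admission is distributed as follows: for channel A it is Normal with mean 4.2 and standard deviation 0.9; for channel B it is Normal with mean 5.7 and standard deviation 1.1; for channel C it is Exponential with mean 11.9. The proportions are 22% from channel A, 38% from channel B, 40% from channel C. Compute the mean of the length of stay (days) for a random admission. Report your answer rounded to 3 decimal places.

Component means — A: 4.2; B: 5.7; C: 11.9.
E[X] = 0.22·4.2 + 0.38·5.7 + 0.4·11.9 = 7.85.

7.850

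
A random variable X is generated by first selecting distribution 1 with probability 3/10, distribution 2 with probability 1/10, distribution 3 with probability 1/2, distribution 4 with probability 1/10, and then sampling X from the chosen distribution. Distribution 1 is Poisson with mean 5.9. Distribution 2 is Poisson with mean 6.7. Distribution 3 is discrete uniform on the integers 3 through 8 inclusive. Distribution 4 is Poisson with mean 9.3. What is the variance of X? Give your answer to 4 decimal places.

Per component, 1: μ=5.9, E[X²]=40.71; 2: μ=6.7, E[X²]=51.59; 3: μ=5.5, E[X²]=33.1667; 4: μ=9.3, E[X²]=95.79.
E[X] = 0.3·5.9 + 0.1·6.7 + 0.5·5.5 + 0.1·9.3 = 6.12.
E[X²] = 0.3·40.71 + 0.1·51.59 + 0.5·33.1667 + 0.1·95.79 = 43.5343.
Var(X) = E[X²] − (E[X])² = 43.5343 − 37.4544 = 6.07993.

6.0799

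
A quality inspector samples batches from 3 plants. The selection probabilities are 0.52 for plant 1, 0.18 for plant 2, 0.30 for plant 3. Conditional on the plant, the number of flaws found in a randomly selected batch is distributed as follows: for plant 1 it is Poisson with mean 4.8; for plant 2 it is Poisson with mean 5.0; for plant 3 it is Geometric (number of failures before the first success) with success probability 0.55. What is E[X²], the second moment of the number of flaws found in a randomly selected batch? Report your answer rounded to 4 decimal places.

20.5239

For each component E[X²] = Var + (mean)², giving 1: 27.84; 2: 30; 3: 2.15702.
Overall E[X²] = 0.52·27.84 + 0.18·30 + 0.3·2.15702 = 20.5239.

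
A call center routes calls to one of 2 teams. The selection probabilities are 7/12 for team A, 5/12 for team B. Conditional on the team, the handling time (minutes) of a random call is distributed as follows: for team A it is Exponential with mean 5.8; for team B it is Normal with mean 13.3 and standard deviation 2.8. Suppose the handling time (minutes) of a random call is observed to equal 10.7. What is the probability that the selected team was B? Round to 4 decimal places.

Likelihoods f(10.7 | ·): A: 0.0272504; B: 0.0925802.
Posterior ∝ prior × likelihood. Numerator for B: 0.416667·0.0925802 = 0.0385751.
Normalizing constant: 0.583333·0.0272504 + 0.416667·0.0925802 = 0.0544712.
P(B | observation) = 0.0385751 / 0.0544712 = 0.708174.

0.7082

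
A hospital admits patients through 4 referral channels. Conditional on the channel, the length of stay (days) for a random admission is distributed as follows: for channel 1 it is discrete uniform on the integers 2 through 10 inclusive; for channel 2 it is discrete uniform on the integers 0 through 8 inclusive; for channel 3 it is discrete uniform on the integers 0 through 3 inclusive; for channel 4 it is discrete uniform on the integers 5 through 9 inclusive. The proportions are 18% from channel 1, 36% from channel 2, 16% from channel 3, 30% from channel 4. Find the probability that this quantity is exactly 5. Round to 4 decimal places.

0.1200

Conditional on each channel, P(X = 5): 1: 0.111111; 2: 0.111111; 3: 0; 4: 0.2.
By total probability, P(X = 5) = 0.18·0.111111 + 0.36·0.111111 + 0.16·0 + 0.3·0.2 = 0.12.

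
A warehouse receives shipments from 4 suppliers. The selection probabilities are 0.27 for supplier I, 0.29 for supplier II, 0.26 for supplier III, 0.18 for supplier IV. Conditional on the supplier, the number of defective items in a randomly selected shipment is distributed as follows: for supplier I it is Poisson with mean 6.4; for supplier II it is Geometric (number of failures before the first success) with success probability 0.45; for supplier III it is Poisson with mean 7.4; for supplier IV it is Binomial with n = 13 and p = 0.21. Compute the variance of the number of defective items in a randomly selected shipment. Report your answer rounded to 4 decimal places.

Per component, I: μ=6.4, E[X²]=47.36; II: μ=1.22222, E[X²]=4.20988; III: μ=7.4, E[X²]=62.16; IV: μ=2.73, E[X²]=9.6096.
E[X] = 0.27·6.4 + 0.29·1.22222 + 0.26·7.4 + 0.18·2.73 = 4.49784.
E[X²] = 0.27·47.36 + 0.29·4.20988 + 0.26·62.16 + 0.18·9.6096 = 31.8994.
Var(X) = E[X²] − (E[X])² = 31.8994 − 20.2306 = 11.6688.

11.6688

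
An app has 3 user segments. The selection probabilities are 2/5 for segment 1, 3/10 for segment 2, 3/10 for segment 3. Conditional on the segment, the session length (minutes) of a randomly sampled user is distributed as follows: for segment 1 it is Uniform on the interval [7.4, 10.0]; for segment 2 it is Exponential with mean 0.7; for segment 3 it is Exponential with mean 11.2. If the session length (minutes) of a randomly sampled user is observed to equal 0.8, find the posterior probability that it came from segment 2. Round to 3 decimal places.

Likelihoods f(0.8 | ·): 1: 0; 2: 0.455581; 3: 0.0831306.
Posterior ∝ prior × likelihood. Numerator for 2: 0.3·0.455581 = 0.136674.
Normalizing constant: 0.4·0 + 0.3·0.455581 + 0.3·0.0831306 = 0.161613.
P(2 | observation) = 0.136674 / 0.161613 = 0.845686.

0.846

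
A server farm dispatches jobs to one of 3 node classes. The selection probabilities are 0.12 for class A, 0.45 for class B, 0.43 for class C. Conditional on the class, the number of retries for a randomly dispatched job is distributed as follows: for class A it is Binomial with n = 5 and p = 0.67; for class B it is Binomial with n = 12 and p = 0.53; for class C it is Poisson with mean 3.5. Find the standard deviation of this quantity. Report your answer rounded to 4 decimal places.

2.2485

Per component, A: μ=3.35, E[X²]=12.328; B: μ=6.36, E[X²]=43.4388; C: μ=3.5, E[X²]=15.75.
E[X] = 0.12·3.35 + 0.45·6.36 + 0.43·3.5 = 4.769.
E[X²] = 0.12·12.328 + 0.45·43.4388 + 0.43·15.75 = 27.7993.
Var(X) = E[X²] − (E[X])² = 27.7993 − 22.7434 = 5.05596.
SD(X) = √5.05596 = 2.24855.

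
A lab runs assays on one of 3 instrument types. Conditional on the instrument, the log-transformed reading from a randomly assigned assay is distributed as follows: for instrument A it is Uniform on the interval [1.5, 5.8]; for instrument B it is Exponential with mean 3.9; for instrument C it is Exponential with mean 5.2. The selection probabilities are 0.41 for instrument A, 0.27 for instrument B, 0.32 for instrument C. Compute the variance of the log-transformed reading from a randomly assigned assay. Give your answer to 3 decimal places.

13.859

Per component, A: μ=3.65, E[X²]=14.8633; B: μ=3.9, E[X²]=30.42; C: μ=5.2, E[X²]=54.08.
E[X] = 0.41·3.65 + 0.27·3.9 + 0.32·5.2 = 4.2135.
E[X²] = 0.41·14.8633 + 0.27·30.42 + 0.32·54.08 = 31.613.
Var(X) = E[X²] − (E[X])² = 31.613 − 17.7536 = 13.8594.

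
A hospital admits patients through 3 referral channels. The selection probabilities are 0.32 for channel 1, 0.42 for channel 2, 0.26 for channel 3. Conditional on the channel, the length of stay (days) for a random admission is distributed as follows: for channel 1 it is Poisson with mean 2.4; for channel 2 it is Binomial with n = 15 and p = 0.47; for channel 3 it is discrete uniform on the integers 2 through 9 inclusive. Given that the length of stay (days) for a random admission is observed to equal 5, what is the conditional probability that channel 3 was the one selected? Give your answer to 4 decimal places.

0.3175

Likelihoods P(X=5 | ·): 1: 0.0601961; 2: 0.120449; 3: 0.125.
Posterior ∝ prior × likelihood. Numerator for 3: 0.26·0.125 = 0.0325.
Normalizing constant: 0.32·0.0601961 + 0.42·0.120449 + 0.26·0.125 = 0.102351.
P(3 | observation) = 0.0325 / 0.102351 = 0.317534.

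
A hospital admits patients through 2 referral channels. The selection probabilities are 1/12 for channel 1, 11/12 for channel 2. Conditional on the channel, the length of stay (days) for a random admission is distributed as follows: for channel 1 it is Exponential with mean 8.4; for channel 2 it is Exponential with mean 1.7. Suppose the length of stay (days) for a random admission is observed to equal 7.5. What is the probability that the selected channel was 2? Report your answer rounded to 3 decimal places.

0.617

Likelihoods f(7.5 | ·): 1: 0.0487481; 2: 0.0071375.
Posterior ∝ prior × likelihood. Numerator for 2: 0.916667·0.0071375 = 0.00654271.
Normalizing constant: 0.0833333·0.0487481 + 0.916667·0.0071375 = 0.010605.
P(2 | observation) = 0.00654271 / 0.010605 = 0.616943.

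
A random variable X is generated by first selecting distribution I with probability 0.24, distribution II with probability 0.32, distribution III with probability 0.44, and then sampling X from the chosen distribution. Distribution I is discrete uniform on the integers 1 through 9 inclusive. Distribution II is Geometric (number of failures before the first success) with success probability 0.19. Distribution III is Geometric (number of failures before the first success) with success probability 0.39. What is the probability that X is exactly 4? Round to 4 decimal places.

0.0766

Conditional on each component, P(X = 4): I: 0.111111; II: 0.0817888; III: 0.0539988.
By total probability, P(X = 4) = 0.24·0.111111 + 0.32·0.0817888 + 0.44·0.0539988 = 0.0765985.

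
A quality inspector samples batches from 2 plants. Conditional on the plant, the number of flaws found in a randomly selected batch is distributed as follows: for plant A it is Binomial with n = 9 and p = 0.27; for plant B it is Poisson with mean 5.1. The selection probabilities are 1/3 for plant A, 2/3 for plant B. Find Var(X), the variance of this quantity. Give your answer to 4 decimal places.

Per component, A: μ=2.43, E[X²]=7.6788; B: μ=5.1, E[X²]=31.11.
E[X] = 0.333333·2.43 + 0.666667·5.1 = 4.21.
E[X²] = 0.333333·7.6788 + 0.666667·31.11 = 23.2996.
Var(X) = E[X²] − (E[X])² = 23.2996 − 17.7241 = 5.5755.

5.5755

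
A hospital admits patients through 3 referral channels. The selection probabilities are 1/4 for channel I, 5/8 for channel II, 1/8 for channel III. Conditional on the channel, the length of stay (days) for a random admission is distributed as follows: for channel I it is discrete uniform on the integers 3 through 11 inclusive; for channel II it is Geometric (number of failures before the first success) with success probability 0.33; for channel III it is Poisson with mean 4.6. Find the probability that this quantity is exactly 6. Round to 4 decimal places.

Conditional on each channel, P(X = 6): I: 0.111111; II: 0.0298513; III: 0.13227.
By total probability, P(X = 6) = 0.25·0.111111 + 0.625·0.0298513 + 0.125·0.13227 = 0.0629685.

0.0630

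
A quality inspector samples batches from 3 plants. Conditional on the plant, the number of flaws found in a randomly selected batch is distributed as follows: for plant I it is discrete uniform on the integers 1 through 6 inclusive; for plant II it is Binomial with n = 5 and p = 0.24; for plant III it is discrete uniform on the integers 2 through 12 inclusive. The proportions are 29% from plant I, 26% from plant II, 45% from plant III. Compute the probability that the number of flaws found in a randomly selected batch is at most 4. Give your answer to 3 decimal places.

0.576

Conditional on each plant, P(X ≤ 4): I: 0.666667; II: 0.999204; III: 0.272727.
By total probability, P(X ≤ 4) = 0.29·0.666667 + 0.26·0.999204 + 0.45·0.272727 = 0.575854.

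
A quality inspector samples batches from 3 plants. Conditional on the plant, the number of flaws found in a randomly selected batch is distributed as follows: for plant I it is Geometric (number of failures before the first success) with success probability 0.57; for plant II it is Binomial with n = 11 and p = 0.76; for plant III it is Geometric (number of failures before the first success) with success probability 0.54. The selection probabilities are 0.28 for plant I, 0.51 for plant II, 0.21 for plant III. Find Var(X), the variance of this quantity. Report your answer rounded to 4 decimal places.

16.0235

Per component, I: μ=0.754386, E[X²]=1.89258; II: μ=8.36, E[X²]=71.896; III: μ=0.851852, E[X²]=2.30316.
E[X] = 0.28·0.754386 + 0.51·8.36 + 0.21·0.851852 = 4.65372.
E[X²] = 0.28·1.89258 + 0.51·71.896 + 0.21·2.30316 = 37.6805.
Var(X) = E[X²] − (E[X])² = 37.6805 − 21.6571 = 16.0235.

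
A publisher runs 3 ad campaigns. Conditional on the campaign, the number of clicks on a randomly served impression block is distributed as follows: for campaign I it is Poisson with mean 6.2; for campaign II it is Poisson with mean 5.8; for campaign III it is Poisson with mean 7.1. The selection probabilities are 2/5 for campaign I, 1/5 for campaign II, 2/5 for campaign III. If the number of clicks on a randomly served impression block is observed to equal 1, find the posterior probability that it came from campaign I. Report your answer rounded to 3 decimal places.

Likelihoods P(X=1 | ·): I: 0.0125825; II: 0.0175598; III: 0.00585824.
Posterior ∝ prior × likelihood. Numerator for I: 0.4·0.0125825 = 0.00503299.
Normalizing constant: 0.4·0.0125825 + 0.2·0.0175598 + 0.4·0.00585824 = 0.0108882.
P(I | observation) = 0.00503299 / 0.0108882 = 0.46224.

0.462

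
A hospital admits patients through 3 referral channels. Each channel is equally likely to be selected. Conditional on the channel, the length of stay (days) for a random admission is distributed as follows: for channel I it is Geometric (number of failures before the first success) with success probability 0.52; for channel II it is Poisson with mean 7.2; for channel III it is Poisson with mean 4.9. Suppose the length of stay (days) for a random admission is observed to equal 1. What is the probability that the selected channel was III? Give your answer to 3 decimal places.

0.125

Likelihoods P(X=1 | ·): I: 0.2496; II: 0.00537542; III: 0.0364883.
Posterior ∝ prior × likelihood. Numerator for III: 0.333333·0.0364883 = 0.0121628.
Normalizing constant: 0.333333·0.2496 + 0.333333·0.00537542 + 0.333333·0.0364883 = 0.0971546.
P(III | observation) = 0.0121628 / 0.0971546 = 0.12519.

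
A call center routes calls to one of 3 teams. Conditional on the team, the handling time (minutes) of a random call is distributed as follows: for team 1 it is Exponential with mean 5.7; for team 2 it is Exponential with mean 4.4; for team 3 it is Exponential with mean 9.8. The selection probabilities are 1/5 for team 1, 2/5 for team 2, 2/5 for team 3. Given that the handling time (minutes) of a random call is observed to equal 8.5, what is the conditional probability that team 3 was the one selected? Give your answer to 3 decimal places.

Likelihoods f(8.5 | ·): 1: 0.0394905; 2: 0.0329283; 3: 0.0428637.
Posterior ∝ prior × likelihood. Numerator for 3: 0.4·0.0428637 = 0.0171455.
Normalizing constant: 0.2·0.0394905 + 0.4·0.0329283 + 0.4·0.0428637 = 0.0382149.
P(3 | observation) = 0.0171455 / 0.0382149 = 0.44866.

0.449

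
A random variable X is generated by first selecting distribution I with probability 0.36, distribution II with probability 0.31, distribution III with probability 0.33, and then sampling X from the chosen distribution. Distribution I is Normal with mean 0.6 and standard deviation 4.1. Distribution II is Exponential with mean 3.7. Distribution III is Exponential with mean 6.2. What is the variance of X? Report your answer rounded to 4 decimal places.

Per component, I: μ=0.6, E[X²]=17.17; II: μ=3.7, E[X²]=27.38; III: μ=6.2, E[X²]=76.88.
E[X] = 0.36·0.6 + 0.31·3.7 + 0.33·6.2 = 3.409.
E[X²] = 0.36·17.17 + 0.31·27.38 + 0.33·76.88 = 40.0394.
Var(X) = E[X²] − (E[X])² = 40.0394 − 11.6213 = 28.4181.

28.4181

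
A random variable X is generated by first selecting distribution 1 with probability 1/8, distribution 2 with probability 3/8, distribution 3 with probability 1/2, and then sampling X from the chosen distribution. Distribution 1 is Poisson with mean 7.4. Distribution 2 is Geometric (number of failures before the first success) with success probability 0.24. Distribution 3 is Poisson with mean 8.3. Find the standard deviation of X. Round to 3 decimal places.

Per component, 1: μ=7.4, E[X²]=62.16; 2: μ=3.16667, E[X²]=23.2222; 3: μ=8.3, E[X²]=77.19.
E[X] = 0.125·7.4 + 0.375·3.16667 + 0.5·8.3 = 6.2625.
E[X²] = 0.125·62.16 + 0.375·23.2222 + 0.5·77.19 = 55.0733.
Var(X) = E[X²] − (E[X])² = 55.0733 − 39.2189 = 15.8544.
SD(X) = √15.8544 = 3.98176.

3.982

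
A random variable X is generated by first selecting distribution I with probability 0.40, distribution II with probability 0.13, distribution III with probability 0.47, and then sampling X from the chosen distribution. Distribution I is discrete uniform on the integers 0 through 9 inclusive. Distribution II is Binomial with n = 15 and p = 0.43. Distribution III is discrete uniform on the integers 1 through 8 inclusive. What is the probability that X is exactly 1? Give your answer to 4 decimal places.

0.0991

Conditional on each component, P(X = 1): I: 0.1; II: 0.00246495; III: 0.125.
By total probability, P(X = 1) = 0.4·0.1 + 0.13·0.00246495 + 0.47·0.125 = 0.0990704.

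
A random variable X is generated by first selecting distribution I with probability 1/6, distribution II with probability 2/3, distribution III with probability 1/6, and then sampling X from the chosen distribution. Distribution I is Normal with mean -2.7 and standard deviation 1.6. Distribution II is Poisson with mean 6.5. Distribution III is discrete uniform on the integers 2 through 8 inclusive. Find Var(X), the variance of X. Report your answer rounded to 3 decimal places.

16.728

Per component, I: μ=-2.7, E[X²]=9.85; II: μ=6.5, E[X²]=48.75; III: μ=5, E[X²]=29.
E[X] = 0.166667·-2.7 + 0.666667·6.5 + 0.166667·5 = 4.71667.
E[X²] = 0.166667·9.85 + 0.666667·48.75 + 0.166667·29 = 38.975.
Var(X) = E[X²] − (E[X])² = 38.975 − 22.2469 = 16.7281.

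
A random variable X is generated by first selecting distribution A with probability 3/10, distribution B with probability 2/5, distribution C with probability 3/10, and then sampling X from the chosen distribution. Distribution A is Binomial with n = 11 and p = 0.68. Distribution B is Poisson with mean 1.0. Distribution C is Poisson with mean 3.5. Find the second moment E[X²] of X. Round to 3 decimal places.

For each component E[X²] = Var + (mean)², giving A: 58.344; B: 2; C: 15.75.
Overall E[X²] = 0.3·58.344 + 0.4·2 + 0.3·15.75 = 23.0282.

23.028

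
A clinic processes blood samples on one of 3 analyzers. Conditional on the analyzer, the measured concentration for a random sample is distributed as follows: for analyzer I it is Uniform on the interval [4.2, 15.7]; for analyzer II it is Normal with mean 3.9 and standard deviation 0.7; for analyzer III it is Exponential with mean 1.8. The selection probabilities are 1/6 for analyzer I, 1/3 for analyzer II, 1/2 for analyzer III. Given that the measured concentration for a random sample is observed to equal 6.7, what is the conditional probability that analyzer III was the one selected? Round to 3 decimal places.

Likelihoods f(6.7 | ·): I: 0.0869565; II: 0.000191186; III: 0.0134334.
Posterior ∝ prior × likelihood. Numerator for III: 0.5·0.0134334 = 0.00671672.
Normalizing constant: 0.166667·0.0869565 + 0.333333·0.000191186 + 0.5·0.0134334 = 0.0212732.
P(III | observation) = 0.00671672 / 0.0212732 = 0.315736.

0.316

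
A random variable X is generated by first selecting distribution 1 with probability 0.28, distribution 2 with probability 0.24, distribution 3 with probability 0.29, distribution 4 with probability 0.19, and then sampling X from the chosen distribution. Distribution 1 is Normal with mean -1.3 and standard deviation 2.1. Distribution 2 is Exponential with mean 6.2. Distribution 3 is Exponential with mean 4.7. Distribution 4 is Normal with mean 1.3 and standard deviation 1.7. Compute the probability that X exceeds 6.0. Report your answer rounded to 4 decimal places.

Conditional on each component, P(X > 6.0): 1: 0.000254295; 2: 0.37994; 3: 0.278985; 4: 0.00284871.
By total probability, P(X > 6.0) = 0.28·0.000254295 + 0.24·0.37994 + 0.29·0.278985 + 0.19·0.00284871 = 0.172704.

0.1727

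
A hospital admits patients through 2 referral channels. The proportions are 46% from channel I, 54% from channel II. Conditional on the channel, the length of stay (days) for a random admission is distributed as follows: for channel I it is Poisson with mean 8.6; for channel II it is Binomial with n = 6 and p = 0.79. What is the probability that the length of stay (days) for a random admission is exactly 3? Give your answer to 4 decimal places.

Conditional on each channel, P(X = 3): I: 0.0195169; II: 0.0913207.
By total probability, P(X = 3) = 0.46·0.0195169 + 0.54·0.0913207 = 0.058291.

0.0583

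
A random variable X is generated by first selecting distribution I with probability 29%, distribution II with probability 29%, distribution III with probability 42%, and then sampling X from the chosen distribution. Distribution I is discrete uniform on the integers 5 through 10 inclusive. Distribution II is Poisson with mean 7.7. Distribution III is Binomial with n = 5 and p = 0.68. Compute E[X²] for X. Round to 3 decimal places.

For each component E[X²] = Var + (mean)², giving I: 59.1667; II: 66.99; III: 12.648.
Overall E[X²] = 0.29·59.1667 + 0.29·66.99 + 0.42·12.648 = 41.8976.

41.898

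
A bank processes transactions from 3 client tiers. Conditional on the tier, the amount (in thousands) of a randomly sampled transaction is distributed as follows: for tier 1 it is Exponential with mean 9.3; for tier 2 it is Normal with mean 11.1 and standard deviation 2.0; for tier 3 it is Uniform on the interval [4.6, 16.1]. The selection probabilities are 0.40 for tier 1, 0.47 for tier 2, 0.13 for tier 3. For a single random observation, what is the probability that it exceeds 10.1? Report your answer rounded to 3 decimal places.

0.528

Conditional on each tier, P(X > 10.1): 1: 0.337557; 2: 0.691462; 3: 0.521739.
By total probability, P(X > 10.1) = 0.4·0.337557 + 0.47·0.691462 + 0.13·0.521739 = 0.527836.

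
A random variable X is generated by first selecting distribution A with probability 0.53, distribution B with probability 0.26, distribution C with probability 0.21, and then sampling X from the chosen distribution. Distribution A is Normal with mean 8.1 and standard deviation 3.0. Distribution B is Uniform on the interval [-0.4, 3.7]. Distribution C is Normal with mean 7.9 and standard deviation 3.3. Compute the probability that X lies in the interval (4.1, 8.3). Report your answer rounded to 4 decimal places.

0.3197

Conditional on each component, P(4.1 < X < 8.3): A: 0.435365; B: 0; C: 0.423478.
By total probability, P(4.1 < X < 8.3) = 0.53·0.435365 + 0.26·0 + 0.21·0.423478 = 0.319674.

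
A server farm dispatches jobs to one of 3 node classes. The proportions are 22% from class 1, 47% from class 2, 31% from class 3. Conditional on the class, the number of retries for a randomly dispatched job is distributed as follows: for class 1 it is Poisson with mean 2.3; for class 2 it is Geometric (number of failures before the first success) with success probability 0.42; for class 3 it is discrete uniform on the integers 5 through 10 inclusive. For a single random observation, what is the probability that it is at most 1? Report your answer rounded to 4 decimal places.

Conditional on each class, P(X ≤ 1): 1: 0.330854; 2: 0.6636; 3: 0.
By total probability, P(X ≤ 1) = 0.22·0.330854 + 0.47·0.6636 + 0.31·0 = 0.38468.

0.3847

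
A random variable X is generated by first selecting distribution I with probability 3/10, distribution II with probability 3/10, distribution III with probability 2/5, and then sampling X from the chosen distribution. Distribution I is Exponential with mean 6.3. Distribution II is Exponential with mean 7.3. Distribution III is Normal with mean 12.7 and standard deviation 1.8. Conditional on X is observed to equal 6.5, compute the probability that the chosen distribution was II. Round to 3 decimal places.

Likelihoods f(6.5 | ·): I: 0.0565689; II: 0.0562311; III: 0.000587976.
Posterior ∝ prior × likelihood. Numerator for II: 0.3·0.0562311 = 0.0168693.
Normalizing constant: 0.3·0.0565689 + 0.3·0.0562311 + 0.4·0.000587976 = 0.0340752.
P(II | observation) = 0.0168693 / 0.0340752 = 0.495062.

0.495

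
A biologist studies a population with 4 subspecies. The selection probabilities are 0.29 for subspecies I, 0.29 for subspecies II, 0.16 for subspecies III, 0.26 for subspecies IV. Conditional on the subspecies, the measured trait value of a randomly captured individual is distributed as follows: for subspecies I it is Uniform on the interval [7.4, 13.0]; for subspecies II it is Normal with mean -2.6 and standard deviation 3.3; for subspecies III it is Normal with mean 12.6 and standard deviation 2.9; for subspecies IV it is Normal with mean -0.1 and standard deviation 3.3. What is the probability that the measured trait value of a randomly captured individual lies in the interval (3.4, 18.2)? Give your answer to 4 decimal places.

Conditional on each subspecies, P(3.4 < X < 18.2): I: 1; II: 0.0345182; III: 0.972505; IV: 0.144434.
By total probability, P(3.4 < X < 18.2) = 0.29·1 + 0.29·0.0345182 + 0.16·0.972505 + 0.26·0.144434 = 0.493164.

0.4932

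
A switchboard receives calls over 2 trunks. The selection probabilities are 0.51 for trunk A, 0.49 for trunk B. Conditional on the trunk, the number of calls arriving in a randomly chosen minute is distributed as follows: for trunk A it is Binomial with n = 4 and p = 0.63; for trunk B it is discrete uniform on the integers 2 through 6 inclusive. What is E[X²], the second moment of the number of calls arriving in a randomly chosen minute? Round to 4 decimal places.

For each component E[X²] = Var + (mean)², giving A: 7.2828; B: 18.
Overall E[X²] = 0.51·7.2828 + 0.49·18 = 12.5342.

12.5342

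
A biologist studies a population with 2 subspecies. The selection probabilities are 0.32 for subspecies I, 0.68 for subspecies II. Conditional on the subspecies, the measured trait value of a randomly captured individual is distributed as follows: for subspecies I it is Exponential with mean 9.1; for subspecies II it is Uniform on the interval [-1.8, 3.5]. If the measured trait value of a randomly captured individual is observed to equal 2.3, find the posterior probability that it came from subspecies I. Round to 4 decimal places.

0.1755

Likelihoods f(2.3 | ·): I: 0.0853477; II: 0.188679.
Posterior ∝ prior × likelihood. Numerator for I: 0.32·0.0853477 = 0.0273113.
Normalizing constant: 0.32·0.0853477 + 0.68·0.188679 = 0.155613.
P(I | observation) = 0.0273113 / 0.155613 = 0.175507.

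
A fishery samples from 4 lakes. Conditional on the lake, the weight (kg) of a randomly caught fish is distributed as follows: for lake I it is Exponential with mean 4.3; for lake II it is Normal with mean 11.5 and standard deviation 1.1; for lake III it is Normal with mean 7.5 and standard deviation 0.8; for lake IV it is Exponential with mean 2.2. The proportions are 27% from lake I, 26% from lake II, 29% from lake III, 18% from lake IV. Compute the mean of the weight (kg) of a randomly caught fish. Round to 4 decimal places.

Component means — I: 4.3; II: 11.5; III: 7.5; IV: 2.2.
E[X] = 0.27·4.3 + 0.26·11.5 + 0.29·7.5 + 0.18·2.2 = 6.722.

6.7220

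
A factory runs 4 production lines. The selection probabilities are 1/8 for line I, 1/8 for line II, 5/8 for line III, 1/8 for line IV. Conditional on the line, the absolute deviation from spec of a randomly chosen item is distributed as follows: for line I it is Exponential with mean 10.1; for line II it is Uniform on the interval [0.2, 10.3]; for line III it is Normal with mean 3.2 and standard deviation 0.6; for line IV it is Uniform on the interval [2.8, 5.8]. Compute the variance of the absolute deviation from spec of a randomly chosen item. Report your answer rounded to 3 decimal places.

19.182

Per component, I: μ=10.1, E[X²]=204.02; II: μ=5.25, E[X²]=36.0633; III: μ=3.2, E[X²]=10.6; IV: μ=4.3, E[X²]=19.24.
E[X] = 0.125·10.1 + 0.125·5.25 + 0.625·3.2 + 0.125·4.3 = 4.45625.
E[X²] = 0.125·204.02 + 0.125·36.0633 + 0.625·10.6 + 0.125·19.24 = 39.0404.
Var(X) = E[X²] − (E[X])² = 39.0404 − 19.8582 = 19.1823.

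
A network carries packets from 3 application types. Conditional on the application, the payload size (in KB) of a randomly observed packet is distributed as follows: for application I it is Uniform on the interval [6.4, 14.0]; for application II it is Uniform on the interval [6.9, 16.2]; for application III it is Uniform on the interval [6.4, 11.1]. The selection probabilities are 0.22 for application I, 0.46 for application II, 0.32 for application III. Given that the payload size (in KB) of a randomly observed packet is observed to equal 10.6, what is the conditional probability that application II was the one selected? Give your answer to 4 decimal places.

0.3376

Likelihoods f(10.6 | ·): I: 0.131579; II: 0.107527; III: 0.212766.
Posterior ∝ prior × likelihood. Numerator for II: 0.46·0.107527 = 0.0494624.
Normalizing constant: 0.22·0.131579 + 0.46·0.107527 + 0.32·0.212766 = 0.146495.
P(II | observation) = 0.0494624 / 0.146495 = 0.337639.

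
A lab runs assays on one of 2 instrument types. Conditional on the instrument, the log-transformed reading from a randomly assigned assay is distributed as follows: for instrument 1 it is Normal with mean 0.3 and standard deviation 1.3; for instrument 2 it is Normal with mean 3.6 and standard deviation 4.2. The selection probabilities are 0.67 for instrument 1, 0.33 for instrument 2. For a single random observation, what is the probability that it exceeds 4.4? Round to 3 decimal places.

Conditional on each instrument, P(X > 4.4): 1: 0.00080567; 2: 0.424468.
By total probability, P(X > 4.4) = 0.67·0.00080567 + 0.33·0.424468 = 0.140614.

0.141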